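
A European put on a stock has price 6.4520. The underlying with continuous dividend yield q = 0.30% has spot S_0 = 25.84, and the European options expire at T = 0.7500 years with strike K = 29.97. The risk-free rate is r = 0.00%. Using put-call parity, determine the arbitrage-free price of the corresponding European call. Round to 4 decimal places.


Answer: Call price = 2.2639

Derivation:
Put-call parity: C - P = S_0 * exp(-qT) - K * exp(-rT).
S_0 * exp(-qT) = 25.8400 * 0.99775253 = 25.78192536
K * exp(-rT) = 29.9700 * 1.00000000 = 29.97000000
C = P + S*exp(-qT) - K*exp(-rT)
C = 6.4520 + 25.78192536 - 29.97000000 = 2.2639


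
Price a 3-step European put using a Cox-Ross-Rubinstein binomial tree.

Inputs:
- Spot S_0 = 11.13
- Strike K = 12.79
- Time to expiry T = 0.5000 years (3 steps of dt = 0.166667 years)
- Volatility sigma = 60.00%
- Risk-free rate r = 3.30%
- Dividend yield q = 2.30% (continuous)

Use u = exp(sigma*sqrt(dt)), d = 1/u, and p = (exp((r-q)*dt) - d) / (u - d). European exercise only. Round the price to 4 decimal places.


dt = T/N = 0.166667
u = exp(sigma*sqrt(dt)) = 1.277556; d = 1/u = 0.782744
p = (exp((r-q)*dt) - d) / (u - d) = 0.442438
Discount per step: exp(-r*dt) = 0.994515
Stock lattice S(k, i) with i counting down-moves:
  k=0: S(0,0) = 11.1300
  k=1: S(1,0) = 14.2192; S(1,1) = 8.7119
  k=2: S(2,0) = 18.1658; S(2,1) = 11.1300; S(2,2) = 6.8192
  k=3: S(3,0) = 23.2079; S(3,1) = 14.2192; S(3,2) = 8.7119; S(3,3) = 5.3377
Terminal payoffs V(N, i) = max(K - S_T, 0):
  V(3,0) = 0.000000; V(3,1) = 0.000000; V(3,2) = 4.078054; V(3,3) = 7.452287
Backward induction: V(k, i) = exp(-r*dt) * [p * V(k+1, i) + (1-p) * V(k+1, i+1)].
  V(2,0) = exp(-r*dt) * [p*0.000000 + (1-p)*0.000000] = 0.000000
  V(2,1) = exp(-r*dt) * [p*0.000000 + (1-p)*4.078054] = 2.261296
  V(2,2) = exp(-r*dt) * [p*4.078054 + (1-p)*7.452287] = 5.926711
  V(1,0) = exp(-r*dt) * [p*0.000000 + (1-p)*2.261296] = 1.253897
  V(1,1) = exp(-r*dt) * [p*2.261296 + (1-p)*5.926711] = 4.281379
  V(0,0) = exp(-r*dt) * [p*1.253897 + (1-p)*4.281379] = 2.925769

Answer: Price = V(0,0) = 2.9258


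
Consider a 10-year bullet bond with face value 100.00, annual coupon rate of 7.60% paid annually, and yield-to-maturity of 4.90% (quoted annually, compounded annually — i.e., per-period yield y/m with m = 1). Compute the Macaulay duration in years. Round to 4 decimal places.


Coupon per period c = face * coupon_rate / m = 7.600000
Periods per year m = 1; per-period yield y/m = 0.049000
Number of cashflows N = 10
Cashflows (t years, CF_t, discount factor 1/(1+y/m)^(m*t), PV):
  t = 1.0000: CF_t = 7.600000, DF = 0.953289, PV = 7.244995
  t = 2.0000: CF_t = 7.600000, DF = 0.908760, PV = 6.906573
  t = 3.0000: CF_t = 7.600000, DF = 0.866310, PV = 6.583959
  t = 4.0000: CF_t = 7.600000, DF = 0.825844, PV = 6.276415
  t = 5.0000: CF_t = 7.600000, DF = 0.787268, PV = 5.983236
  t = 6.0000: CF_t = 7.600000, DF = 0.750494, PV = 5.703752
  t = 7.0000: CF_t = 7.600000, DF = 0.715437, PV = 5.437324
  t = 8.0000: CF_t = 7.600000, DF = 0.682018, PV = 5.183340
  t = 9.0000: CF_t = 7.600000, DF = 0.650161, PV = 4.941220
  t = 10.0000: CF_t = 107.600000, DF = 0.619791, PV = 66.689489
Price P = sum_t PV_t = 120.950303
Macaulay numerator sum_t t * PV_t:
  t * PV_t at t = 1.0000: 7.244995
  t * PV_t at t = 2.0000: 13.813146
  t * PV_t at t = 3.0000: 19.751877
  t * PV_t at t = 4.0000: 25.105659
  t * PV_t at t = 5.0000: 29.916181
  t * PV_t at t = 6.0000: 34.222514
  t * PV_t at t = 7.0000: 38.061265
  t * PV_t at t = 8.0000: 41.466719
  t * PV_t at t = 9.0000: 44.470981
  t * PV_t at t = 10.0000: 666.894890
Macaulay duration D = (sum_t t * PV_t) / P = 920.948228 / 120.950303 = 7.614270

Answer: Macaulay duration = 7.6143 years


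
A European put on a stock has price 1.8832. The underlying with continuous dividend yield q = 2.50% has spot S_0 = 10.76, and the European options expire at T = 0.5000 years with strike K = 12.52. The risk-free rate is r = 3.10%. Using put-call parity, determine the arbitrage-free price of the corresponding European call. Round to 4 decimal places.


Put-call parity: C - P = S_0 * exp(-qT) - K * exp(-rT).
S_0 * exp(-qT) = 10.7600 * 0.98757780 = 10.62633713
K * exp(-rT) = 12.5200 * 0.98461951 = 12.32743622
C = P + S*exp(-qT) - K*exp(-rT)
C = 1.8832 + 10.62633713 - 12.32743622 = 0.1821

Answer: Call price = 0.1821


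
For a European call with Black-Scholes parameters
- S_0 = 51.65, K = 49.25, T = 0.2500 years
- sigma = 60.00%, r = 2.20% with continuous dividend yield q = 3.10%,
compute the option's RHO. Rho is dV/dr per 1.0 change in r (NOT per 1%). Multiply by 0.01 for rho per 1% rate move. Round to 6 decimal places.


Answer: Rho = 6.127871

Derivation:
d1 = 0.3011027598; d2 = 0.0011027598
phi(d1) = 0.3812614308; exp(-qT) = 0.9922799538; exp(-rT) = 0.9945150973
N(d2) = 0.5004399374
Rho = K*T*exp(-rT)*N(d2) = 49.2500 * 0.2500 * 0.9945150973 * 0.5004399374 = 6.127871


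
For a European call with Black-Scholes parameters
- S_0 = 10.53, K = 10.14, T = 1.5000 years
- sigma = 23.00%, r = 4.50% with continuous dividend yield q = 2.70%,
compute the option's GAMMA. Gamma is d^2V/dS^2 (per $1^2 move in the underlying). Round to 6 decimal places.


d1 = 0.3706728621; d2 = 0.0889815417
phi(d1) = 0.3724554973; exp(-qT) = 0.9603091645; exp(-rT) = 0.9347277206
Gamma = exp(-qT) * phi(d1) / (S * sigma * sqrt(T)) = 0.9603091645 * 0.3724554973 / (10.5300 * 0.2300 * 1.2247448714) = 0.120582

Answer: Gamma = 0.120582


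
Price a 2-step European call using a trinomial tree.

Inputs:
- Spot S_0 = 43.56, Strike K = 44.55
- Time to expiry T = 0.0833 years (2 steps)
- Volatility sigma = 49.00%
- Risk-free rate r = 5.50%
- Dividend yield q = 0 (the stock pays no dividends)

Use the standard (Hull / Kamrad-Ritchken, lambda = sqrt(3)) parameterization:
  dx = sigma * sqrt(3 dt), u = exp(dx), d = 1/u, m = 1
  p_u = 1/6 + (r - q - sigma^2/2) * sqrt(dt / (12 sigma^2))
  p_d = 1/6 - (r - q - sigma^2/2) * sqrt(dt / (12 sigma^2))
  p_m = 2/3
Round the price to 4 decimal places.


dt = T/N = 0.041650; dx = sigma*sqrt(3*dt) = 0.173207
u = exp(dx) = 1.189112; d = 1/u = 0.840964
p_u = 0.158846, p_m = 0.666667, p_d = 0.174488
Discount per step: exp(-r*dt) = 0.997712
Stock lattice S(k, j) with j the centered position index:
  k=0: S(0,+0) = 43.5600
  k=1: S(1,-1) = 36.6324; S(1,+0) = 43.5600; S(1,+1) = 51.7977
  k=2: S(2,-2) = 30.8065; S(2,-1) = 36.6324; S(2,+0) = 43.5600; S(2,+1) = 51.7977; S(2,+2) = 61.5933
Terminal payoffs V(N, j) = max(S_T - K, 0):
  V(2,-2) = 0.000000; V(2,-1) = 0.000000; V(2,+0) = 0.000000; V(2,+1) = 7.247703; V(2,+2) = 17.043252
Backward induction: V(k, j) = exp(-r*dt) * [p_u * V(k+1, j+1) + p_m * V(k+1, j) + p_d * V(k+1, j-1)]
  V(1,-1) = exp(-r*dt) * [p_u*0.000000 + p_m*0.000000 + p_d*0.000000] = 0.000000
  V(1,+0) = exp(-r*dt) * [p_u*7.247703 + p_m*0.000000 + p_d*0.000000] = 1.148631
  V(1,+1) = exp(-r*dt) * [p_u*17.043252 + p_m*7.247703 + p_d*0.000000] = 7.521797
  V(0,+0) = exp(-r*dt) * [p_u*7.521797 + p_m*1.148631 + p_d*0.000000] = 1.956072

Answer: Price = V(0,0) = 1.9561


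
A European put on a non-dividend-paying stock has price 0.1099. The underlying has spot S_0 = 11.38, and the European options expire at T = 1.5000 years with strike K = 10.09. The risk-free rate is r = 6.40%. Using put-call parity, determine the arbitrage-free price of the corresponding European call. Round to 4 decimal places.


Put-call parity: C - P = S_0 * exp(-qT) - K * exp(-rT).
S_0 * exp(-qT) = 11.3800 * 1.00000000 = 11.38000000
K * exp(-rT) = 10.0900 * 0.90846402 = 9.16640192
C = P + S*exp(-qT) - K*exp(-rT)
C = 0.1099 + 11.38000000 - 9.16640192 = 2.3235

Answer: Call price = 2.3235


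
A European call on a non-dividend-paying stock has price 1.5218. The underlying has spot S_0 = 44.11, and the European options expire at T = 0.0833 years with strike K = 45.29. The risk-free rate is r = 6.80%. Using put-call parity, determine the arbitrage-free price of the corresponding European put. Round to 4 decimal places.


Put-call parity: C - P = S_0 * exp(-qT) - K * exp(-rT).
S_0 * exp(-qT) = 44.1100 * 1.00000000 = 44.11000000
K * exp(-rT) = 45.2900 * 0.99435161 = 45.03418453
P = C - S*exp(-qT) + K*exp(-rT)
P = 1.5218 - 44.11000000 + 45.03418453 = 2.4460

Answer: Put price = 2.4460


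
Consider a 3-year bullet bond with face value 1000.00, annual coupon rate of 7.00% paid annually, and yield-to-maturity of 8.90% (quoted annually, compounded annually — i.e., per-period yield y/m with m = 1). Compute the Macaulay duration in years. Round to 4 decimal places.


Answer: Macaulay duration = 2.8029 years

Derivation:
Coupon per period c = face * coupon_rate / m = 70.000000
Periods per year m = 1; per-period yield y/m = 0.089000
Number of cashflows N = 3
Cashflows (t years, CF_t, discount factor 1/(1+y/m)^(m*t), PV):
  t = 1.0000: CF_t = 70.000000, DF = 0.918274, PV = 64.279155
  t = 2.0000: CF_t = 70.000000, DF = 0.843226, PV = 59.025854
  t = 3.0000: CF_t = 1070.000000, DF = 0.774313, PV = 828.514548
Price P = sum_t PV_t = 951.819557
Macaulay numerator sum_t t * PV_t:
  t * PV_t at t = 1.0000: 64.279155
  t * PV_t at t = 2.0000: 118.051708
  t * PV_t at t = 3.0000: 2485.543643
Macaulay duration D = (sum_t t * PV_t) / P = 2667.874506 / 951.819557 = 2.802920


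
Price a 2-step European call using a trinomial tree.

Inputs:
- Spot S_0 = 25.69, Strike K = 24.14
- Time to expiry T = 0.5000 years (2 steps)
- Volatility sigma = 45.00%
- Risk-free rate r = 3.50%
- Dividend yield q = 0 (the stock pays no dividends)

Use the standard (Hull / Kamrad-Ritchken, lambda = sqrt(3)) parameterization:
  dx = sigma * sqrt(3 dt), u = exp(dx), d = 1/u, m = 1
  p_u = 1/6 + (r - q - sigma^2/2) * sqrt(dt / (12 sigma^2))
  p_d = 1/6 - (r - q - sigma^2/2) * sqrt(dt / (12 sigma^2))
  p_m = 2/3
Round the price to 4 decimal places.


Answer: Price = V(0,0) = 4.0503

Derivation:
dt = T/N = 0.250000; dx = sigma*sqrt(3*dt) = 0.389711
u = exp(dx) = 1.476555; d = 1/u = 0.677252
p_u = 0.145417, p_m = 0.666667, p_d = 0.187916
Discount per step: exp(-r*dt) = 0.991288
Stock lattice S(k, j) with j the centered position index:
  k=0: S(0,+0) = 25.6900
  k=1: S(1,-1) = 17.3986; S(1,+0) = 25.6900; S(1,+1) = 37.9327
  k=2: S(2,-2) = 11.7832; S(2,-1) = 17.3986; S(2,+0) = 25.6900; S(2,+1) = 37.9327; S(2,+2) = 56.0097
Terminal payoffs V(N, j) = max(S_T - K, 0):
  V(2,-2) = 0.000000; V(2,-1) = 0.000000; V(2,+0) = 1.550000; V(2,+1) = 13.792689; V(2,+2) = 31.869688
Backward induction: V(k, j) = exp(-r*dt) * [p_u * V(k+1, j+1) + p_m * V(k+1, j) + p_d * V(k+1, j-1)]
  V(1,-1) = exp(-r*dt) * [p_u*1.550000 + p_m*0.000000 + p_d*0.000000] = 0.223433
  V(1,+0) = exp(-r*dt) * [p_u*13.792689 + p_m*1.550000 + p_d*0.000000] = 3.012549
  V(1,+1) = exp(-r*dt) * [p_u*31.869688 + p_m*13.792689 + p_d*1.550000] = 13.997772
  V(0,+0) = exp(-r*dt) * [p_u*13.997772 + p_m*3.012549 + p_d*0.223433] = 4.050271


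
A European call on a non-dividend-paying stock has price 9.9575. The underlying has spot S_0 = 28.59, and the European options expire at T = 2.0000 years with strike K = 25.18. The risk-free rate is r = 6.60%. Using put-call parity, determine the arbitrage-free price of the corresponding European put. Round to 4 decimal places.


Put-call parity: C - P = S_0 * exp(-qT) - K * exp(-rT).
S_0 * exp(-qT) = 28.5900 * 1.00000000 = 28.59000000
K * exp(-rT) = 25.1800 * 0.87634100 = 22.06626626
P = C - S*exp(-qT) + K*exp(-rT)
P = 9.9575 - 28.59000000 + 22.06626626 = 3.4338

Answer: Put price = 3.4338


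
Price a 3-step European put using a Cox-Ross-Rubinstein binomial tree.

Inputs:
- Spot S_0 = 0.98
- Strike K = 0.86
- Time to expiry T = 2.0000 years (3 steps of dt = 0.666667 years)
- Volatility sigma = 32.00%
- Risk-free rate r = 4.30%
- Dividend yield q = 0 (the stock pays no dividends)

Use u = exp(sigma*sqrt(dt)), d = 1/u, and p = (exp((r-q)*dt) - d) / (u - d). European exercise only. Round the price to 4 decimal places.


dt = T/N = 0.666667
u = exp(sigma*sqrt(dt)) = 1.298590; d = 1/u = 0.770066
p = (exp((r-q)*dt) - d) / (u - d) = 0.490073
Discount per step: exp(-r*dt) = 0.971740
Stock lattice S(k, i) with i counting down-moves:
  k=0: S(0,0) = 0.9800
  k=1: S(1,0) = 1.2726; S(1,1) = 0.7547
  k=2: S(2,0) = 1.6526; S(2,1) = 0.9800; S(2,2) = 0.5811
  k=3: S(3,0) = 2.1461; S(3,1) = 1.2726; S(3,2) = 0.7547; S(3,3) = 0.4475
Terminal payoffs V(N, i) = max(K - S_T, 0):
  V(3,0) = 0.000000; V(3,1) = 0.000000; V(3,2) = 0.105335; V(3,3) = 0.412482
Backward induction: V(k, i) = exp(-r*dt) * [p * V(k+1, i) + (1-p) * V(k+1, i+1)].
  V(2,0) = exp(-r*dt) * [p*0.000000 + (1-p)*0.000000] = 0.000000
  V(2,1) = exp(-r*dt) * [p*0.000000 + (1-p)*0.105335] = 0.052195
  V(2,2) = exp(-r*dt) * [p*0.105335 + (1-p)*0.412482] = 0.254555
  V(1,0) = exp(-r*dt) * [p*0.000000 + (1-p)*0.052195] = 0.025864
  V(1,1) = exp(-r*dt) * [p*0.052195 + (1-p)*0.254555] = 0.150993
  V(0,0) = exp(-r*dt) * [p*0.025864 + (1-p)*0.150993] = 0.087136

Answer: Price = V(0,0) = 0.0871


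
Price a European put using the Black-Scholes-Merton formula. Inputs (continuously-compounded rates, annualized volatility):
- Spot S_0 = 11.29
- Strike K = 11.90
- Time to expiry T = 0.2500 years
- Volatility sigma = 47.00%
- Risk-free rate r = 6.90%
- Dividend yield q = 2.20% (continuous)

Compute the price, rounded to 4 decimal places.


Answer: Price = 1.3224

Derivation:
d1 = (ln(S/K) + (r - q + 0.5*sigma^2) * T) / (sigma * sqrt(T)) = -0.05641924
d2 = d1 - sigma * sqrt(T) = -0.29141924
exp(-rT) = 0.98289793; exp(-qT) = 0.99451510
P = K * exp(-rT) * N(-d2) - S_0 * exp(-qT) * N(-d1)
N(-d1) = 0.52249609; N(-d2) = 0.61463465
P = 11.9000 * 0.98289793 * 0.61463465 - 11.2900 * 0.99451510 * 0.52249609 = 1.3224


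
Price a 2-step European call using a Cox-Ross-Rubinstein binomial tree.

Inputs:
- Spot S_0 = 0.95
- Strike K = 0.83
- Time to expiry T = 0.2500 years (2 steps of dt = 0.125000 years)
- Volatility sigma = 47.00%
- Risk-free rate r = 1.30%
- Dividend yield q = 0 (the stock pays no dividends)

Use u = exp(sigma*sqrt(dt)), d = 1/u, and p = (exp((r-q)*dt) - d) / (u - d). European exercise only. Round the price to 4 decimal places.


Answer: Price = V(0,0) = 0.1653

Derivation:
dt = T/N = 0.125000
u = exp(sigma*sqrt(dt)) = 1.180774; d = 1/u = 0.846902
p = (exp((r-q)*dt) - d) / (u - d) = 0.463424
Discount per step: exp(-r*dt) = 0.998376
Stock lattice S(k, i) with i counting down-moves:
  k=0: S(0,0) = 0.9500
  k=1: S(1,0) = 1.1217; S(1,1) = 0.8046
  k=2: S(2,0) = 1.3245; S(2,1) = 0.9500; S(2,2) = 0.6814
Terminal payoffs V(N, i) = max(S_T - K, 0):
  V(2,0) = 0.494516; V(2,1) = 0.120000; V(2,2) = 0.000000
Backward induction: V(k, i) = exp(-r*dt) * [p * V(k+1, i) + (1-p) * V(k+1, i+1)].
  V(1,0) = exp(-r*dt) * [p*0.494516 + (1-p)*0.120000] = 0.293083
  V(1,1) = exp(-r*dt) * [p*0.120000 + (1-p)*0.000000] = 0.055521
  V(0,0) = exp(-r*dt) * [p*0.293083 + (1-p)*0.055521] = 0.165344


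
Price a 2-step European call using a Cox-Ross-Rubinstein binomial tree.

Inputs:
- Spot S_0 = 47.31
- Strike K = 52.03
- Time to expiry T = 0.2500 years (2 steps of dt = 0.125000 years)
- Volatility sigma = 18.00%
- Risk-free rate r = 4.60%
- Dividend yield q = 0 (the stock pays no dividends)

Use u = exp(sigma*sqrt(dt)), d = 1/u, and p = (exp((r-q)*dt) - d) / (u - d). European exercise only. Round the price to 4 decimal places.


Answer: Price = V(0,0) = 0.4714

Derivation:
dt = T/N = 0.125000
u = exp(sigma*sqrt(dt)) = 1.065708; d = 1/u = 0.938343
p = (exp((r-q)*dt) - d) / (u - d) = 0.529371
Discount per step: exp(-r*dt) = 0.994266
Stock lattice S(k, i) with i counting down-moves:
  k=0: S(0,0) = 47.3100
  k=1: S(1,0) = 50.4187; S(1,1) = 44.3930
  k=2: S(2,0) = 53.7316; S(2,1) = 47.3100; S(2,2) = 41.6559
Terminal payoffs V(N, i) = max(S_T - K, 0):
  V(2,0) = 1.701580; V(2,1) = 0.000000; V(2,2) = 0.000000
Backward induction: V(k, i) = exp(-r*dt) * [p * V(k+1, i) + (1-p) * V(k+1, i+1)].
  V(1,0) = exp(-r*dt) * [p*1.701580 + (1-p)*0.000000] = 0.895603
  V(1,1) = exp(-r*dt) * [p*0.000000 + (1-p)*0.000000] = 0.000000
  V(0,0) = exp(-r*dt) * [p*0.895603 + (1-p)*0.000000] = 0.471388


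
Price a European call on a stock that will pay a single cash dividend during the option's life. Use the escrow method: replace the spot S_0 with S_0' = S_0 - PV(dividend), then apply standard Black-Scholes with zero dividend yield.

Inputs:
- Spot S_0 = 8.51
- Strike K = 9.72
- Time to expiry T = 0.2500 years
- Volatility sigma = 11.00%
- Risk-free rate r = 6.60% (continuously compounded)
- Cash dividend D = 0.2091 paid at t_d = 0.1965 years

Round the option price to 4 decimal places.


Answer: Price = 0.0008

Derivation:
PV(D) = D * exp(-r * t_d) = 0.2091 * 0.98711474 = 0.20640569
S_0' = S_0 - PV(D) = 8.5100 - 0.20640569 = 8.30359431
d1 = (ln(S_0'/K) + (r + sigma^2/2)*T) / (sigma*sqrt(T)) = -2.53608451
d2 = d1 - sigma*sqrt(T) = -2.59108451
exp(-rT) = 0.98363538
N(d1) = 0.00560498; N(d2) = 0.00478370
C = S_0' * N(d1) - K * exp(-rT) * N(d2) = 8.30359431 * 0.00560498 - 9.7200 * 0.98363538 * 0.00478370 = 0.0008


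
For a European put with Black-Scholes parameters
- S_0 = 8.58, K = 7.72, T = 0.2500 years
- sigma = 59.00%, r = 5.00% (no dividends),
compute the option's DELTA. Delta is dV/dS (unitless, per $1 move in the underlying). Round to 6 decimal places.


Answer: Delta = -0.291878

Derivation:
d1 = 0.5479052524; d2 = 0.2529052524
phi(d1) = 0.3433384389; exp(-qT) = 1.0000000000; exp(-rT) = 0.9875778005
N(-d1) = 0.2918784811
Delta = -exp(-qT) * N(-d1) = -1.0000000000 * 0.2918784811 = -0.291878


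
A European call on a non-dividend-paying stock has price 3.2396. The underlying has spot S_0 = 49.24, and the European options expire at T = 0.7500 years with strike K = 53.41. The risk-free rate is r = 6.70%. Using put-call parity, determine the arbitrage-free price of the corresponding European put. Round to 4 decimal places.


Answer: Put price = 4.7921

Derivation:
Put-call parity: C - P = S_0 * exp(-qT) - K * exp(-rT).
S_0 * exp(-qT) = 49.2400 * 1.00000000 = 49.24000000
K * exp(-rT) = 53.4100 * 0.95099165 = 50.79246386
P = C - S*exp(-qT) + K*exp(-rT)
P = 3.2396 - 49.24000000 + 50.79246386 = 4.7921


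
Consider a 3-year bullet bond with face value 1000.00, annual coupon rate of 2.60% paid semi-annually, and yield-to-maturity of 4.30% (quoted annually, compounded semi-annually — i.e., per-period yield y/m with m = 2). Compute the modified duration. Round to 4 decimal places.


Coupon per period c = face * coupon_rate / m = 13.000000
Periods per year m = 2; per-period yield y/m = 0.021500
Number of cashflows N = 6
Cashflows (t years, CF_t, discount factor 1/(1+y/m)^(m*t), PV):
  t = 0.5000: CF_t = 13.000000, DF = 0.978953, PV = 12.726383
  t = 1.0000: CF_t = 13.000000, DF = 0.958348, PV = 12.458524
  t = 1.5000: CF_t = 13.000000, DF = 0.938177, PV = 12.196304
  t = 2.0000: CF_t = 13.000000, DF = 0.918431, PV = 11.939603
  t = 2.5000: CF_t = 13.000000, DF = 0.899100, PV = 11.688304
  t = 3.0000: CF_t = 1013.000000, DF = 0.880177, PV = 891.618805
Price P = sum_t PV_t = 952.627923
First compute Macaulay numerator sum_t t * PV_t:
  t * PV_t at t = 0.5000: 6.363191
  t * PV_t at t = 1.0000: 12.458524
  t * PV_t at t = 1.5000: 18.294456
  t * PV_t at t = 2.0000: 23.879205
  t * PV_t at t = 2.5000: 29.220760
  t * PV_t at t = 3.0000: 2674.856415
Macaulay duration D = 2765.072552 / 952.627923 = 2.902573
Modified duration = D / (1 + y/m) = 2.902573 / (1 + 0.021500) = 2.841482

Answer: Modified duration = 2.8415


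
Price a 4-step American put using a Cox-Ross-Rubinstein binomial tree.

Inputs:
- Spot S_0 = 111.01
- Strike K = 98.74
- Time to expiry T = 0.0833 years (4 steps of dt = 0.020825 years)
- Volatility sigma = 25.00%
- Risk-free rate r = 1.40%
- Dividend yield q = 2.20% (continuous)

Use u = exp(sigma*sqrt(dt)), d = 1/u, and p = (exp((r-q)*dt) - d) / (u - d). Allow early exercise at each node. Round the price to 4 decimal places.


dt = T/N = 0.020825
u = exp(sigma*sqrt(dt)) = 1.036736; d = 1/u = 0.964566
p = (exp((r-q)*dt) - d) / (u - d) = 0.488673
Discount per step: exp(-r*dt) = 0.999708
Stock lattice S(k, i) with i counting down-moves:
  k=0: S(0,0) = 111.0100
  k=1: S(1,0) = 115.0880; S(1,1) = 107.0765
  k=2: S(2,0) = 119.3159; S(2,1) = 111.0100; S(2,2) = 103.2823
  k=3: S(3,0) = 123.6991; S(3,1) = 115.0880; S(3,2) = 107.0765; S(3,3) = 99.6226
  k=4: S(4,0) = 128.2433; S(4,1) = 119.3159; S(4,2) = 111.0100; S(4,3) = 103.2823; S(4,4) = 96.0925
Terminal payoffs V(N, i) = max(K - S_T, 0):
  V(4,0) = 0.000000; V(4,1) = 0.000000; V(4,2) = 0.000000; V(4,3) = 0.000000; V(4,4) = 2.647469
Backward induction: V(k, i) = exp(-r*dt) * [p * V(k+1, i) + (1-p) * V(k+1, i+1)]; then take max(V_cont, immediate exercise) for American.
  V(3,0) = exp(-r*dt) * [p*0.000000 + (1-p)*0.000000] = 0.000000; exercise = 0.000000; V(3,0) = max -> 0.000000
  V(3,1) = exp(-r*dt) * [p*0.000000 + (1-p)*0.000000] = 0.000000; exercise = 0.000000; V(3,1) = max -> 0.000000
  V(3,2) = exp(-r*dt) * [p*0.000000 + (1-p)*0.000000] = 0.000000; exercise = 0.000000; V(3,2) = max -> 0.000000
  V(3,3) = exp(-r*dt) * [p*0.000000 + (1-p)*2.647469] = 1.353327; exercise = 0.000000; V(3,3) = max -> 1.353327
  V(2,0) = exp(-r*dt) * [p*0.000000 + (1-p)*0.000000] = 0.000000; exercise = 0.000000; V(2,0) = max -> 0.000000
  V(2,1) = exp(-r*dt) * [p*0.000000 + (1-p)*0.000000] = 0.000000; exercise = 0.000000; V(2,1) = max -> 0.000000
  V(2,2) = exp(-r*dt) * [p*0.000000 + (1-p)*1.353327] = 0.691790; exercise = 0.000000; V(2,2) = max -> 0.691790
  V(1,0) = exp(-r*dt) * [p*0.000000 + (1-p)*0.000000] = 0.000000; exercise = 0.000000; V(1,0) = max -> 0.000000
  V(1,1) = exp(-r*dt) * [p*0.000000 + (1-p)*0.691790] = 0.353628; exercise = 0.000000; V(1,1) = max -> 0.353628
  V(0,0) = exp(-r*dt) * [p*0.000000 + (1-p)*0.353628] = 0.180766; exercise = 0.000000; V(0,0) = max -> 0.180766

Answer: Price = V(0,0) = 0.1808


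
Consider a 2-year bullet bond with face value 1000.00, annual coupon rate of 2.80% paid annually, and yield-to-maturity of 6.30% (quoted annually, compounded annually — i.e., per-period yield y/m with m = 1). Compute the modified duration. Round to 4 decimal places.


Answer: Modified duration = 1.8550

Derivation:
Coupon per period c = face * coupon_rate / m = 28.000000
Periods per year m = 1; per-period yield y/m = 0.063000
Number of cashflows N = 2
Cashflows (t years, CF_t, discount factor 1/(1+y/m)^(m*t), PV):
  t = 1.0000: CF_t = 28.000000, DF = 0.940734, PV = 26.340546
  t = 2.0000: CF_t = 1028.000000, DF = 0.884980, PV = 909.759471
Price P = sum_t PV_t = 936.100017
First compute Macaulay numerator sum_t t * PV_t:
  t * PV_t at t = 1.0000: 26.340546
  t * PV_t at t = 2.0000: 1819.518943
Macaulay duration D = 1845.859488 / 936.100017 = 1.971861
Modified duration = D / (1 + y/m) = 1.971861 / (1 + 0.063000) = 1.854997


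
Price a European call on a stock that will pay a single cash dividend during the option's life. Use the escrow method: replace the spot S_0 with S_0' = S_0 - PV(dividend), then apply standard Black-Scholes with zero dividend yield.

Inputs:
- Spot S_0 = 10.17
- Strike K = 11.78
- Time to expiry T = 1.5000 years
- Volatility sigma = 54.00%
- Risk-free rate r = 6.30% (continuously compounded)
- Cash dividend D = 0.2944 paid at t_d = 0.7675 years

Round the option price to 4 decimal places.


Answer: Price = 2.2747

Derivation:
PV(D) = D * exp(-r * t_d) = 0.2944 * 0.95279787 = 0.28050369
S_0' = S_0 - PV(D) = 10.1700 - 0.28050369 = 9.88949631
d1 = (ln(S_0'/K) + (r + sigma^2/2)*T) / (sigma*sqrt(T)) = 0.20906854
d2 = d1 - sigma*sqrt(T) = -0.45229369
exp(-rT) = 0.90982773
N(d1) = 0.58280263; N(d2) = 0.32552871
C = S_0' * N(d1) - K * exp(-rT) * N(d2) = 9.88949631 * 0.58280263 - 11.7800 * 0.90982773 * 0.32552871 = 2.2747


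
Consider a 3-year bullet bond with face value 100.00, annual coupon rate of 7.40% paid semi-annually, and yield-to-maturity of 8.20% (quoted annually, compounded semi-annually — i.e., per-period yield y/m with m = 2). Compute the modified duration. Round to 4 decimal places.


Coupon per period c = face * coupon_rate / m = 3.700000
Periods per year m = 2; per-period yield y/m = 0.041000
Number of cashflows N = 6
Cashflows (t years, CF_t, discount factor 1/(1+y/m)^(m*t), PV):
  t = 0.5000: CF_t = 3.700000, DF = 0.960615, PV = 3.554275
  t = 1.0000: CF_t = 3.700000, DF = 0.922781, PV = 3.414289
  t = 1.5000: CF_t = 3.700000, DF = 0.886437, PV = 3.279816
  t = 2.0000: CF_t = 3.700000, DF = 0.851524, PV = 3.150640
  t = 2.5000: CF_t = 3.700000, DF = 0.817987, PV = 3.026552
  t = 3.0000: CF_t = 103.700000, DF = 0.785770, PV = 81.484383
Price P = sum_t PV_t = 97.909954
First compute Macaulay numerator sum_t t * PV_t:
  t * PV_t at t = 0.5000: 1.777137
  t * PV_t at t = 1.0000: 3.414289
  t * PV_t at t = 1.5000: 4.919725
  t * PV_t at t = 2.0000: 6.301280
  t * PV_t at t = 2.5000: 7.566379
  t * PV_t at t = 3.0000: 244.453148
Macaulay duration D = 268.431958 / 97.909954 = 2.741621
Modified duration = D / (1 + y/m) = 2.741621 / (1 + 0.041000) = 2.633641

Answer: Modified duration = 2.6336


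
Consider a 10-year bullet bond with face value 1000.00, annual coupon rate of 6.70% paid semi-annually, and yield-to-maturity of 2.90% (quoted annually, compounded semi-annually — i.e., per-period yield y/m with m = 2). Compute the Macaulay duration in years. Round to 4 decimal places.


Coupon per period c = face * coupon_rate / m = 33.500000
Periods per year m = 2; per-period yield y/m = 0.014500
Number of cashflows N = 20
Cashflows (t years, CF_t, discount factor 1/(1+y/m)^(m*t), PV):
  t = 0.5000: CF_t = 33.500000, DF = 0.985707, PV = 33.021193
  t = 1.0000: CF_t = 33.500000, DF = 0.971619, PV = 32.549229
  t = 1.5000: CF_t = 33.500000, DF = 0.957732, PV = 32.084011
  t = 2.0000: CF_t = 33.500000, DF = 0.944043, PV = 31.625442
  t = 2.5000: CF_t = 33.500000, DF = 0.930550, PV = 31.173427
  t = 3.0000: CF_t = 33.500000, DF = 0.917250, PV = 30.727873
  t = 3.5000: CF_t = 33.500000, DF = 0.904140, PV = 30.288687
  t = 4.0000: CF_t = 33.500000, DF = 0.891217, PV = 29.855778
  t = 4.5000: CF_t = 33.500000, DF = 0.878479, PV = 29.429057
  t = 5.0000: CF_t = 33.500000, DF = 0.865923, PV = 29.008435
  t = 5.5000: CF_t = 33.500000, DF = 0.853547, PV = 28.593824
  t = 6.0000: CF_t = 33.500000, DF = 0.841347, PV = 28.185140
  t = 6.5000: CF_t = 33.500000, DF = 0.829322, PV = 27.782296
  t = 7.0000: CF_t = 33.500000, DF = 0.817469, PV = 27.385211
  t = 7.5000: CF_t = 33.500000, DF = 0.805785, PV = 26.993801
  t = 8.0000: CF_t = 33.500000, DF = 0.794268, PV = 26.607985
  t = 8.5000: CF_t = 33.500000, DF = 0.782916, PV = 26.227683
  t = 9.0000: CF_t = 33.500000, DF = 0.771726, PV = 25.852818
  t = 9.5000: CF_t = 33.500000, DF = 0.760696, PV = 25.483310
  t = 10.0000: CF_t = 1033.500000, DF = 0.749823, PV = 774.942454
Price P = sum_t PV_t = 1327.817652
Macaulay numerator sum_t t * PV_t:
  t * PV_t at t = 0.5000: 16.510596
  t * PV_t at t = 1.0000: 32.549229
  t * PV_t at t = 1.5000: 48.126016
  t * PV_t at t = 2.0000: 63.250884
  t * PV_t at t = 2.5000: 77.933568
  t * PV_t at t = 3.0000: 92.183619
  t * PV_t at t = 3.5000: 106.010405
  t * PV_t at t = 4.0000: 119.423113
  t * PV_t at t = 4.5000: 132.430756
  t * PV_t at t = 5.0000: 145.042173
  t * PV_t at t = 5.5000: 157.266033
  t * PV_t at t = 6.0000: 169.110838
  t * PV_t at t = 6.5000: 180.584926
  t * PV_t at t = 7.0000: 191.696475
  t * PV_t at t = 7.5000: 202.453505
  t * PV_t at t = 8.0000: 212.863879
  t * PV_t at t = 8.5000: 222.935310
  t * PV_t at t = 9.0000: 232.675359
  t * PV_t at t = 9.5000: 242.091441
  t * PV_t at t = 10.0000: 7749.424538
Macaulay duration D = (sum_t t * PV_t) / P = 10394.562662 / 1327.817652 = 7.828306

Answer: Macaulay duration = 7.8283 years


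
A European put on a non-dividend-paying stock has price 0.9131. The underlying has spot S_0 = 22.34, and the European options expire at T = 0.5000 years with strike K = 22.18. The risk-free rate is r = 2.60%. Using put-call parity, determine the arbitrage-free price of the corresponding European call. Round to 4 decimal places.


Put-call parity: C - P = S_0 * exp(-qT) - K * exp(-rT).
S_0 * exp(-qT) = 22.3400 * 1.00000000 = 22.34000000
K * exp(-rT) = 22.1800 * 0.98708414 = 21.89352611
C = P + S*exp(-qT) - K*exp(-rT)
C = 0.9131 + 22.34000000 - 21.89352611 = 1.3596

Answer: Call price = 1.3596


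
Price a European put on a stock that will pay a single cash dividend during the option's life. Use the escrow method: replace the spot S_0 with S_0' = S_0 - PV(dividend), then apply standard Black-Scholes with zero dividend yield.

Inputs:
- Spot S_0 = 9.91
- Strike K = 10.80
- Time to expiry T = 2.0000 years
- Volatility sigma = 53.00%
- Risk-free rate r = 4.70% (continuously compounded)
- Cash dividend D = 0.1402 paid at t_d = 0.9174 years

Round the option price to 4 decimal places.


Answer: Price = 2.8920

Derivation:
PV(D) = D * exp(-r * t_d) = 0.1402 * 0.95779855 = 0.13428336
S_0' = S_0 - PV(D) = 9.9100 - 0.13428336 = 9.77571664
d1 = (ln(S_0'/K) + (r + sigma^2/2)*T) / (sigma*sqrt(T)) = 0.36723562
d2 = d1 - sigma*sqrt(T) = -0.38229757
exp(-rT) = 0.91028276
N(-d1) = 0.35672164; N(-d2) = 0.64887967
P = K * exp(-rT) * N(-d2) - S_0' * N(-d1) = 10.8000 * 0.91028276 * 0.64887967 - 9.77571664 * 0.35672164 = 2.8920


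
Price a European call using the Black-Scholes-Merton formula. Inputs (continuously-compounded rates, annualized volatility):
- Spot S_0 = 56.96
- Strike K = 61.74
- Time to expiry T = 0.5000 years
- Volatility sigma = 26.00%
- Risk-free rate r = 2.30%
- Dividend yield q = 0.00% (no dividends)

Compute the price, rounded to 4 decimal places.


d1 = (ln(S/K) + (r - q + 0.5*sigma^2) * T) / (sigma * sqrt(T)) = -0.28383675
d2 = d1 - sigma * sqrt(T) = -0.46768452
exp(-rT) = 0.98856587; exp(-qT) = 1.00000000
C = S_0 * exp(-qT) * N(d1) - K * exp(-rT) * N(d2)
N(d1) = 0.38826774; N(d2) = 0.32000511
C = 56.9600 * 1.00000000 * 0.38826774 - 61.7400 * 0.98856587 * 0.32000511 = 2.5845

Answer: Price = 2.5845


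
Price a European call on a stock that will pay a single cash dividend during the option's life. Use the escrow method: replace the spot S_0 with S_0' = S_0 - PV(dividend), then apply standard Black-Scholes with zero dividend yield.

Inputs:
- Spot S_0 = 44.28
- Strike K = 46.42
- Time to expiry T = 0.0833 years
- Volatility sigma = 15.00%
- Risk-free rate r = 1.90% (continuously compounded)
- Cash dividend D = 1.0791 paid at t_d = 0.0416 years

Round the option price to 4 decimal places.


PV(D) = D * exp(-r * t_d) = 1.0791 * 0.99920991 = 1.07824742
S_0' = S_0 - PV(D) = 44.2800 - 1.07824742 = 43.20175258
d1 = (ln(S_0'/K) + (r + sigma^2/2)*T) / (sigma*sqrt(T)) = -1.60141682
d2 = d1 - sigma*sqrt(T) = -1.64470943
exp(-rT) = 0.99841855
N(d1) = 0.05464231; N(d2) = 0.05001487
C = S_0' * N(d1) - K * exp(-rT) * N(d2) = 43.20175258 * 0.05464231 - 46.4200 * 0.99841855 * 0.05001487 = 0.0426

Answer: Price = 0.0426


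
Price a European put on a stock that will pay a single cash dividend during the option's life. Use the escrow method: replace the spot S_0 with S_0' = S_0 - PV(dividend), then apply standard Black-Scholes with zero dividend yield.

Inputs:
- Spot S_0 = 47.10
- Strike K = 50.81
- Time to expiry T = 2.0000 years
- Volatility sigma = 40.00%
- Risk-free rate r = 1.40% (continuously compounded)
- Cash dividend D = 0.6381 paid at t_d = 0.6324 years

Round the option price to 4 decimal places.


Answer: Price = 12.2065

Derivation:
PV(D) = D * exp(-r * t_d) = 0.6381 * 0.99118548 = 0.63247545
S_0' = S_0 - PV(D) = 47.1000 - 0.63247545 = 46.46752455
d1 = (ln(S_0'/K) + (r + sigma^2/2)*T) / (sigma*sqrt(T)) = 0.17440875
d2 = d1 - sigma*sqrt(T) = -0.39127668
exp(-rT) = 0.97238837
N(-d1) = 0.43077212; N(-d2) = 0.65220363
P = K * exp(-rT) * N(-d2) - S_0' * N(-d1) = 50.8100 * 0.97238837 * 0.65220363 - 46.46752455 * 0.43077212 = 12.2065


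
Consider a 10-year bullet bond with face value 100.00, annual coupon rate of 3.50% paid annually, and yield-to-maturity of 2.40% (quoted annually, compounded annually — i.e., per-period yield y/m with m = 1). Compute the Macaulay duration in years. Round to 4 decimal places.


Answer: Macaulay duration = 8.6818 years

Derivation:
Coupon per period c = face * coupon_rate / m = 3.500000
Periods per year m = 1; per-period yield y/m = 0.024000
Number of cashflows N = 10
Cashflows (t years, CF_t, discount factor 1/(1+y/m)^(m*t), PV):
  t = 1.0000: CF_t = 3.500000, DF = 0.976562, PV = 3.417969
  t = 2.0000: CF_t = 3.500000, DF = 0.953674, PV = 3.337860
  t = 3.0000: CF_t = 3.500000, DF = 0.931323, PV = 3.259629
  t = 4.0000: CF_t = 3.500000, DF = 0.909495, PV = 3.183231
  t = 5.0000: CF_t = 3.500000, DF = 0.888178, PV = 3.108624
  t = 6.0000: CF_t = 3.500000, DF = 0.867362, PV = 3.035766
  t = 7.0000: CF_t = 3.500000, DF = 0.847033, PV = 2.964615
  t = 8.0000: CF_t = 3.500000, DF = 0.827181, PV = 2.895132
  t = 9.0000: CF_t = 3.500000, DF = 0.807794, PV = 2.827277
  t = 10.0000: CF_t = 103.500000, DF = 0.788861, PV = 81.647104
Price P = sum_t PV_t = 109.677209
Macaulay numerator sum_t t * PV_t:
  t * PV_t at t = 1.0000: 3.417969
  t * PV_t at t = 2.0000: 6.675720
  t * PV_t at t = 3.0000: 9.778887
  t * PV_t at t = 4.0000: 12.732926
  t * PV_t at t = 5.0000: 15.543122
  t * PV_t at t = 6.0000: 18.214596
  t * PV_t at t = 7.0000: 20.752307
  t * PV_t at t = 8.0000: 23.161057
  t * PV_t at t = 9.0000: 25.445497
  t * PV_t at t = 10.0000: 816.471037
Macaulay duration D = (sum_t t * PV_t) / P = 952.193119 / 109.677209 = 8.681777


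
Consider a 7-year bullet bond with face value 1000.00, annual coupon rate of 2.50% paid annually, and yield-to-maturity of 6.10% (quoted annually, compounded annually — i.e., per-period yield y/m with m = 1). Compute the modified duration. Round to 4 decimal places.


Coupon per period c = face * coupon_rate / m = 25.000000
Periods per year m = 1; per-period yield y/m = 0.061000
Number of cashflows N = 7
Cashflows (t years, CF_t, discount factor 1/(1+y/m)^(m*t), PV):
  t = 1.0000: CF_t = 25.000000, DF = 0.942507, PV = 23.562677
  t = 2.0000: CF_t = 25.000000, DF = 0.888320, PV = 22.207989
  t = 3.0000: CF_t = 25.000000, DF = 0.837247, PV = 20.931187
  t = 4.0000: CF_t = 25.000000, DF = 0.789112, PV = 19.727792
  t = 5.0000: CF_t = 25.000000, DF = 0.743743, PV = 18.593583
  t = 6.0000: CF_t = 25.000000, DF = 0.700983, PV = 17.524584
  t = 7.0000: CF_t = 1025.000000, DF = 0.660682, PV = 677.198797
Price P = sum_t PV_t = 799.746609
First compute Macaulay numerator sum_t t * PV_t:
  t * PV_t at t = 1.0000: 23.562677
  t * PV_t at t = 2.0000: 44.415979
  t * PV_t at t = 3.0000: 62.793561
  t * PV_t at t = 4.0000: 78.911167
  t * PV_t at t = 5.0000: 92.967916
  t * PV_t at t = 6.0000: 105.147501
  t * PV_t at t = 7.0000: 4740.391581
Macaulay duration D = 5148.190380 / 799.746609 = 6.437277
Modified duration = D / (1 + y/m) = 6.437277 / (1 + 0.061000) = 6.067179

Answer: Modified duration = 6.0672


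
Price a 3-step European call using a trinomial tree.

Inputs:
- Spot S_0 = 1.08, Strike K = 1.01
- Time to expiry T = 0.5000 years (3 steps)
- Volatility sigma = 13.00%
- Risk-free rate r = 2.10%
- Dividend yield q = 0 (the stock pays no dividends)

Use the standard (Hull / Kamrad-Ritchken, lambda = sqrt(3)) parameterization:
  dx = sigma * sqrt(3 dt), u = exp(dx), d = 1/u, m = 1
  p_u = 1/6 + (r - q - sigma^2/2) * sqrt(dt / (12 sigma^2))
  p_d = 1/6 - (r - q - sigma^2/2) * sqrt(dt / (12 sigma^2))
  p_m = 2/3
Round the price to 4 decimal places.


dt = T/N = 0.166667; dx = sigma*sqrt(3*dt) = 0.091924
u = exp(dx) = 1.096281; d = 1/u = 0.912175
p_u = 0.178044, p_m = 0.666667, p_d = 0.155289
Discount per step: exp(-r*dt) = 0.996506
Stock lattice S(k, j) with j the centered position index:
  k=0: S(0,+0) = 1.0800
  k=1: S(1,-1) = 0.9851; S(1,+0) = 1.0800; S(1,+1) = 1.1840
  k=2: S(2,-2) = 0.8986; S(2,-1) = 0.9851; S(2,+0) = 1.0800; S(2,+1) = 1.1840; S(2,+2) = 1.2980
  k=3: S(3,-3) = 0.8197; S(3,-2) = 0.8986; S(3,-1) = 0.9851; S(3,+0) = 1.0800; S(3,+1) = 1.1840; S(3,+2) = 1.2980; S(3,+3) = 1.4230
Terminal payoffs V(N, j) = max(S_T - K, 0):
  V(3,-3) = 0.000000; V(3,-2) = 0.000000; V(3,-1) = 0.000000; V(3,+0) = 0.070000; V(3,+1) = 0.173984; V(3,+2) = 0.287979; V(3,+3) = 0.412951
Backward induction: V(k, j) = exp(-r*dt) * [p_u * V(k+1, j+1) + p_m * V(k+1, j) + p_d * V(k+1, j-1)]
  V(2,-2) = exp(-r*dt) * [p_u*0.000000 + p_m*0.000000 + p_d*0.000000] = 0.000000
  V(2,-1) = exp(-r*dt) * [p_u*0.070000 + p_m*0.000000 + p_d*0.000000] = 0.012420
  V(2,+0) = exp(-r*dt) * [p_u*0.173984 + p_m*0.070000 + p_d*0.000000] = 0.077372
  V(2,+1) = exp(-r*dt) * [p_u*0.287979 + p_m*0.173984 + p_d*0.070000] = 0.177510
  V(2,+2) = exp(-r*dt) * [p_u*0.412951 + p_m*0.287979 + p_d*0.173984] = 0.291505
  V(1,-1) = exp(-r*dt) * [p_u*0.077372 + p_m*0.012420 + p_d*0.000000] = 0.021978
  V(1,+0) = exp(-r*dt) * [p_u*0.177510 + p_m*0.077372 + p_d*0.012420] = 0.084817
  V(1,+1) = exp(-r*dt) * [p_u*0.291505 + p_m*0.177510 + p_d*0.077372] = 0.181619
  V(0,+0) = exp(-r*dt) * [p_u*0.181619 + p_m*0.084817 + p_d*0.021978] = 0.091972

Answer: Price = V(0,0) = 0.0920


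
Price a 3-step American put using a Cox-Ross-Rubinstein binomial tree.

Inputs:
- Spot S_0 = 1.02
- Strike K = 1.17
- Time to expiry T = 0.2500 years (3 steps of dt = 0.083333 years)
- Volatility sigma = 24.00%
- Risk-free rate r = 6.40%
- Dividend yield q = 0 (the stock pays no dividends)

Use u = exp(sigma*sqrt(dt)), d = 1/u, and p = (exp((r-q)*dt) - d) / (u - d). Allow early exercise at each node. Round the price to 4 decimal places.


Answer: Price = V(0,0) = 0.1508

Derivation:
dt = T/N = 0.083333
u = exp(sigma*sqrt(dt)) = 1.071738; d = 1/u = 0.933063
p = (exp((r-q)*dt) - d) / (u - d) = 0.521248
Discount per step: exp(-r*dt) = 0.994681
Stock lattice S(k, i) with i counting down-moves:
  k=0: S(0,0) = 1.0200
  k=1: S(1,0) = 1.0932; S(1,1) = 0.9517
  k=2: S(2,0) = 1.1716; S(2,1) = 1.0200; S(2,2) = 0.8880
  k=3: S(3,0) = 1.2556; S(3,1) = 1.0932; S(3,2) = 0.9517; S(3,3) = 0.8286
Terminal payoffs V(N, i) = max(K - S_T, 0):
  V(3,0) = 0.000000; V(3,1) = 0.076827; V(3,2) = 0.218275; V(3,3) = 0.341421
Backward induction: V(k, i) = exp(-r*dt) * [p * V(k+1, i) + (1-p) * V(k+1, i+1)]; then take max(V_cont, immediate exercise) for American.
  V(2,0) = exp(-r*dt) * [p*0.000000 + (1-p)*0.076827] = 0.036585; exercise = 0.000000; V(2,0) = max -> 0.036585
  V(2,1) = exp(-r*dt) * [p*0.076827 + (1-p)*0.218275] = 0.143777; exercise = 0.150000; V(2,1) = max -> 0.150000
  V(2,2) = exp(-r*dt) * [p*0.218275 + (1-p)*0.341421] = 0.275757; exercise = 0.281980; V(2,2) = max -> 0.281980
  V(1,0) = exp(-r*dt) * [p*0.036585 + (1-p)*0.150000] = 0.090399; exercise = 0.076827; V(1,0) = max -> 0.090399
  V(1,1) = exp(-r*dt) * [p*0.150000 + (1-p)*0.281980] = 0.212052; exercise = 0.218275; V(1,1) = max -> 0.218275
  V(0,0) = exp(-r*dt) * [p*0.090399 + (1-p)*0.218275] = 0.150814; exercise = 0.150000; V(0,0) = max -> 0.150814


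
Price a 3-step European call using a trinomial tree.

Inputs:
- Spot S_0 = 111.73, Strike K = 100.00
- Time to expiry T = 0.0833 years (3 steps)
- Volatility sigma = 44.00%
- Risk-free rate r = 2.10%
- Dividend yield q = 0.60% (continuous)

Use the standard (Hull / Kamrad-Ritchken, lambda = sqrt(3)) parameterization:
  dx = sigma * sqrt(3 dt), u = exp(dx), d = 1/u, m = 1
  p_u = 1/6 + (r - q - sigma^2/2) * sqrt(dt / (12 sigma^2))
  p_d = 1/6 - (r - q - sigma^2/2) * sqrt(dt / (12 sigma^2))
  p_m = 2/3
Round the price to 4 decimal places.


Answer: Price = V(0,0) = 13.1928

Derivation:
dt = T/N = 0.027767; dx = sigma*sqrt(3*dt) = 0.126992
u = exp(dx) = 1.135408; d = 1/u = 0.880741
p_u = 0.157724, p_m = 0.666667, p_d = 0.175609
Discount per step: exp(-r*dt) = 0.999417
Stock lattice S(k, j) with j the centered position index:
  k=0: S(0,+0) = 111.7300
  k=1: S(1,-1) = 98.4052; S(1,+0) = 111.7300; S(1,+1) = 126.8591
  k=2: S(2,-2) = 86.6695; S(2,-1) = 98.4052; S(2,+0) = 111.7300; S(2,+1) = 126.8591; S(2,+2) = 144.0368
  k=3: S(3,-3) = 76.3334; S(3,-2) = 86.6695; S(3,-1) = 98.4052; S(3,+0) = 111.7300; S(3,+1) = 126.8591; S(3,+2) = 144.0368; S(3,+3) = 163.5404
Terminal payoffs V(N, j) = max(S_T - K, 0):
  V(3,-3) = 0.000000; V(3,-2) = 0.000000; V(3,-1) = 0.000000; V(3,+0) = 11.730000; V(3,+1) = 26.859085; V(3,+2) = 44.036761; V(3,+3) = 63.540425
Backward induction: V(k, j) = exp(-r*dt) * [p_u * V(k+1, j+1) + p_m * V(k+1, j) + p_d * V(k+1, j-1)]
  V(2,-2) = exp(-r*dt) * [p_u*0.000000 + p_m*0.000000 + p_d*0.000000] = 0.000000
  V(2,-1) = exp(-r*dt) * [p_u*11.730000 + p_m*0.000000 + p_d*0.000000] = 1.849023
  V(2,+0) = exp(-r*dt) * [p_u*26.859085 + p_m*11.730000 + p_d*0.000000] = 12.049292
  V(2,+1) = exp(-r*dt) * [p_u*44.036761 + p_m*26.859085 + p_d*11.730000] = 26.895917
  V(2,+2) = exp(-r*dt) * [p_u*63.540425 + p_m*44.036761 + p_d*26.859085] = 44.070688
  V(1,-1) = exp(-r*dt) * [p_u*12.049292 + p_m*1.849023 + p_d*0.000000] = 3.131317
  V(1,+0) = exp(-r*dt) * [p_u*26.895917 + p_m*12.049292 + p_d*1.849023] = 12.592351
  V(1,+1) = exp(-r*dt) * [p_u*44.070688 + p_m*26.895917 + p_d*12.049292] = 26.981844
  V(0,+0) = exp(-r*dt) * [p_u*26.981844 + p_m*12.592351 + p_d*3.131317] = 13.192776
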